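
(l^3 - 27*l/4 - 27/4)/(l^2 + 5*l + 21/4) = (2*l^2 - 3*l - 9)/(2*l + 7)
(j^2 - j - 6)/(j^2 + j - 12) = (j + 2)/(j + 4)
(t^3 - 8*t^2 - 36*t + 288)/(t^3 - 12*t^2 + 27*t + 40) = (t^2 - 36)/(t^2 - 4*t - 5)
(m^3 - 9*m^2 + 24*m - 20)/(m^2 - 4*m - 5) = (m^2 - 4*m + 4)/(m + 1)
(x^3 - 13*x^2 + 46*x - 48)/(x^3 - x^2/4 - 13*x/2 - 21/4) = 4*(x^2 - 10*x + 16)/(4*x^2 + 11*x + 7)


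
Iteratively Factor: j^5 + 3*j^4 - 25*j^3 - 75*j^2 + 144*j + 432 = (j + 3)*(j^4 - 25*j^2 + 144) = (j + 3)*(j + 4)*(j^3 - 4*j^2 - 9*j + 36) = (j - 3)*(j + 3)*(j + 4)*(j^2 - j - 12) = (j - 3)*(j + 3)^2*(j + 4)*(j - 4)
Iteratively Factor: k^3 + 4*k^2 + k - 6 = (k + 3)*(k^2 + k - 2) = (k - 1)*(k + 3)*(k + 2)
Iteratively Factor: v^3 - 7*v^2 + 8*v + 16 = (v - 4)*(v^2 - 3*v - 4) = (v - 4)*(v + 1)*(v - 4)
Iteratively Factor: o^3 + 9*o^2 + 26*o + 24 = (o + 4)*(o^2 + 5*o + 6) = (o + 3)*(o + 4)*(o + 2)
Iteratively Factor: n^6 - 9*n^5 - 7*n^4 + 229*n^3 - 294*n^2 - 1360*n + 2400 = (n - 5)*(n^5 - 4*n^4 - 27*n^3 + 94*n^2 + 176*n - 480) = (n - 5)*(n - 4)*(n^4 - 27*n^2 - 14*n + 120) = (n - 5)^2*(n - 4)*(n^3 + 5*n^2 - 2*n - 24) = (n - 5)^2*(n - 4)*(n + 3)*(n^2 + 2*n - 8) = (n - 5)^2*(n - 4)*(n + 3)*(n + 4)*(n - 2)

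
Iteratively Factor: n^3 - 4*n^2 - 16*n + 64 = (n - 4)*(n^2 - 16) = (n - 4)*(n + 4)*(n - 4)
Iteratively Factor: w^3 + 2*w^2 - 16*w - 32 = (w - 4)*(w^2 + 6*w + 8) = (w - 4)*(w + 4)*(w + 2)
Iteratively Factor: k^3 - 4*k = (k)*(k^2 - 4) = k*(k + 2)*(k - 2)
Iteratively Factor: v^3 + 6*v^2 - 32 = (v + 4)*(v^2 + 2*v - 8) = (v + 4)^2*(v - 2)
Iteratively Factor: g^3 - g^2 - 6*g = (g + 2)*(g^2 - 3*g) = (g - 3)*(g + 2)*(g)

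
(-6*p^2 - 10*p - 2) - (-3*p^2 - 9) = -3*p^2 - 10*p + 7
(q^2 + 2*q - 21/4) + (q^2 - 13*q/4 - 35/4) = 2*q^2 - 5*q/4 - 14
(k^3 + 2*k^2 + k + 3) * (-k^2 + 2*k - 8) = -k^5 - 5*k^3 - 17*k^2 - 2*k - 24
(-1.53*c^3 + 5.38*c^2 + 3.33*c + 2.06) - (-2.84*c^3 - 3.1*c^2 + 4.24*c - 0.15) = 1.31*c^3 + 8.48*c^2 - 0.91*c + 2.21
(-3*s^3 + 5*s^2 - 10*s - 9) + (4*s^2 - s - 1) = -3*s^3 + 9*s^2 - 11*s - 10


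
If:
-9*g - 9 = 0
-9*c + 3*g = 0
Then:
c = -1/3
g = -1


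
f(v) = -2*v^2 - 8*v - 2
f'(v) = -4*v - 8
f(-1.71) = 5.83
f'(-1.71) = -1.16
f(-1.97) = 6.00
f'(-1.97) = -0.12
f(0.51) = -6.60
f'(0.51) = -10.04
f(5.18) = -97.10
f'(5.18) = -28.72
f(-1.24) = 4.84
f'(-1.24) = -3.04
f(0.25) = -4.12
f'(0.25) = -9.00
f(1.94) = -25.05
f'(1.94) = -15.76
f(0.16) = -3.33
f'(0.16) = -8.64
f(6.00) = -122.00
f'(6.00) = -32.00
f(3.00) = -44.00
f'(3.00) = -20.00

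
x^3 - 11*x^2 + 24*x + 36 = (x - 6)^2*(x + 1)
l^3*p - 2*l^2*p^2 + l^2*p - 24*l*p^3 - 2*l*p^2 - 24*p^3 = (l - 6*p)*(l + 4*p)*(l*p + p)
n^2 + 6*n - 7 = (n - 1)*(n + 7)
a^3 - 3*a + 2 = (a - 1)^2*(a + 2)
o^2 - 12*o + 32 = (o - 8)*(o - 4)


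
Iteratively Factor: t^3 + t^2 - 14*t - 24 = (t + 3)*(t^2 - 2*t - 8) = (t + 2)*(t + 3)*(t - 4)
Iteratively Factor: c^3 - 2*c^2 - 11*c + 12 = (c - 1)*(c^2 - c - 12) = (c - 1)*(c + 3)*(c - 4)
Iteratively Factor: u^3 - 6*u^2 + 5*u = (u)*(u^2 - 6*u + 5) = u*(u - 1)*(u - 5)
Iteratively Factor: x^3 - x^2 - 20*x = (x + 4)*(x^2 - 5*x) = (x - 5)*(x + 4)*(x)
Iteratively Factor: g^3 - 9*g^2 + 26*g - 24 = (g - 3)*(g^2 - 6*g + 8) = (g - 4)*(g - 3)*(g - 2)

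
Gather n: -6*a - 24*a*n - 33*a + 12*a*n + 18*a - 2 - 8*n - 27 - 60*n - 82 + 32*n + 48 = -21*a + n*(-12*a - 36) - 63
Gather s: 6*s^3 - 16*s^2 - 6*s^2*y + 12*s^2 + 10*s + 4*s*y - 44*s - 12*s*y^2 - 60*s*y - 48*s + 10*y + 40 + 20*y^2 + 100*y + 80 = 6*s^3 + s^2*(-6*y - 4) + s*(-12*y^2 - 56*y - 82) + 20*y^2 + 110*y + 120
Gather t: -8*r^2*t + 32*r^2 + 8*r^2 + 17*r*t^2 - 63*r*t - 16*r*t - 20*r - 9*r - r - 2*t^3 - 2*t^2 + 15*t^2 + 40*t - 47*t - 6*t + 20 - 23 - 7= 40*r^2 - 30*r - 2*t^3 + t^2*(17*r + 13) + t*(-8*r^2 - 79*r - 13) - 10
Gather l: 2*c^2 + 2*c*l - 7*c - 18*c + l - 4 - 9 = 2*c^2 - 25*c + l*(2*c + 1) - 13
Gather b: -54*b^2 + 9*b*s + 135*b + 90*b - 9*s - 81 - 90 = -54*b^2 + b*(9*s + 225) - 9*s - 171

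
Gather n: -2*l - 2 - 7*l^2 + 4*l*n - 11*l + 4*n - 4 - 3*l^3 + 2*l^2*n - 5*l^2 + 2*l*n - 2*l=-3*l^3 - 12*l^2 - 15*l + n*(2*l^2 + 6*l + 4) - 6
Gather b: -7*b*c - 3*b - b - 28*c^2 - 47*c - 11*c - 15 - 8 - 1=b*(-7*c - 4) - 28*c^2 - 58*c - 24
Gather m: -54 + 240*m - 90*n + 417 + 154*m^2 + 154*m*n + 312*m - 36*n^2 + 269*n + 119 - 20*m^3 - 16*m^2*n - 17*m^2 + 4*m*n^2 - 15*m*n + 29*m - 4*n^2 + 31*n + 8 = -20*m^3 + m^2*(137 - 16*n) + m*(4*n^2 + 139*n + 581) - 40*n^2 + 210*n + 490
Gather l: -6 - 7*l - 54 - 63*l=-70*l - 60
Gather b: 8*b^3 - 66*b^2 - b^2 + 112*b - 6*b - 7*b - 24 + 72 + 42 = 8*b^3 - 67*b^2 + 99*b + 90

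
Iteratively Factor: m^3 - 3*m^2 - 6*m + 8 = (m - 1)*(m^2 - 2*m - 8) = (m - 4)*(m - 1)*(m + 2)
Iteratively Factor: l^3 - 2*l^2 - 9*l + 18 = (l - 2)*(l^2 - 9) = (l - 3)*(l - 2)*(l + 3)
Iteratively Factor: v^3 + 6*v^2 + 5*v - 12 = (v + 4)*(v^2 + 2*v - 3) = (v + 3)*(v + 4)*(v - 1)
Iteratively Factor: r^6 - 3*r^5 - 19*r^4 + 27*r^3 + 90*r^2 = (r - 5)*(r^5 + 2*r^4 - 9*r^3 - 18*r^2) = (r - 5)*(r + 2)*(r^4 - 9*r^2) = (r - 5)*(r + 2)*(r + 3)*(r^3 - 3*r^2) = r*(r - 5)*(r + 2)*(r + 3)*(r^2 - 3*r) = r^2*(r - 5)*(r + 2)*(r + 3)*(r - 3)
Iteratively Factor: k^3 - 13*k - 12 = (k + 3)*(k^2 - 3*k - 4) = (k + 1)*(k + 3)*(k - 4)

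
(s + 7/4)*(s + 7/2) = s^2 + 21*s/4 + 49/8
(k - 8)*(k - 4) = k^2 - 12*k + 32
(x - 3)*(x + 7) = x^2 + 4*x - 21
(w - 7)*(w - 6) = w^2 - 13*w + 42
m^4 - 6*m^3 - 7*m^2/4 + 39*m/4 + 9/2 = (m - 6)*(m - 3/2)*(m + 1/2)*(m + 1)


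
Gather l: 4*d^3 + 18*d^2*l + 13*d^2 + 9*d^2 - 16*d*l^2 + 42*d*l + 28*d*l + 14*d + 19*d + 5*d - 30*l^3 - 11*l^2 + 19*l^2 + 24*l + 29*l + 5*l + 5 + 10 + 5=4*d^3 + 22*d^2 + 38*d - 30*l^3 + l^2*(8 - 16*d) + l*(18*d^2 + 70*d + 58) + 20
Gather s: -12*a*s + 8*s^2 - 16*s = 8*s^2 + s*(-12*a - 16)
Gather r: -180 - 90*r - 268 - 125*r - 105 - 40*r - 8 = -255*r - 561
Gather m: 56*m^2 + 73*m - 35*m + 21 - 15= 56*m^2 + 38*m + 6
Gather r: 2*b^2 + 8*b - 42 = 2*b^2 + 8*b - 42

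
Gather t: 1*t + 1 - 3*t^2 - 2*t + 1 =-3*t^2 - t + 2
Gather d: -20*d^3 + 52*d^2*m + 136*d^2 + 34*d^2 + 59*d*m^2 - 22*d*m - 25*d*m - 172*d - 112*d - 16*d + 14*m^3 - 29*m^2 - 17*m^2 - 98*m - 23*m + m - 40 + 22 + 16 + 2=-20*d^3 + d^2*(52*m + 170) + d*(59*m^2 - 47*m - 300) + 14*m^3 - 46*m^2 - 120*m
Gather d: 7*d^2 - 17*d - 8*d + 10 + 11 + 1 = 7*d^2 - 25*d + 22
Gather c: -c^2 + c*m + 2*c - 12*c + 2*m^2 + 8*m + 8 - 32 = -c^2 + c*(m - 10) + 2*m^2 + 8*m - 24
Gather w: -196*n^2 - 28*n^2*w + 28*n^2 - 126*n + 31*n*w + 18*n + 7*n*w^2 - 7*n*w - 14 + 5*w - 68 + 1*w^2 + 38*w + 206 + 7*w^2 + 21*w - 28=-168*n^2 - 108*n + w^2*(7*n + 8) + w*(-28*n^2 + 24*n + 64) + 96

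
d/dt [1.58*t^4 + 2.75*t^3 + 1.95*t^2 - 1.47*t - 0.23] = 6.32*t^3 + 8.25*t^2 + 3.9*t - 1.47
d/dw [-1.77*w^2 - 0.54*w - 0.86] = -3.54*w - 0.54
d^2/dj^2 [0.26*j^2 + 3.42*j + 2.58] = 0.520000000000000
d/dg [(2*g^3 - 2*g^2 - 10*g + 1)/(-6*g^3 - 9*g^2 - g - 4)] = (-30*g^4 - 124*g^3 - 94*g^2 + 34*g + 41)/(36*g^6 + 108*g^5 + 93*g^4 + 66*g^3 + 73*g^2 + 8*g + 16)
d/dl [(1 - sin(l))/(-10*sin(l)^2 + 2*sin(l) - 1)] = (-10*sin(l)^2 + 20*sin(l) - 1)*cos(l)/(10*sin(l)^2 - 2*sin(l) + 1)^2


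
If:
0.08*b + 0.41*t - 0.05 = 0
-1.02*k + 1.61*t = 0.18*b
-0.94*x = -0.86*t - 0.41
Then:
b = 3.06831395348837 - 5.60174418604651*x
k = 2.71380528955768*x - 1.29397514819881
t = 1.09302325581395*x - 0.476744186046512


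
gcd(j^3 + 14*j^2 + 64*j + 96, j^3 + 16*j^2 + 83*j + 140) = j + 4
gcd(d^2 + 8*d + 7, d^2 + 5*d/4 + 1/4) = d + 1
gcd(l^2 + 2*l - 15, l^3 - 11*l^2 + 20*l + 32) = 1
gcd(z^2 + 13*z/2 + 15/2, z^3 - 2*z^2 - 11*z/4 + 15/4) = z + 3/2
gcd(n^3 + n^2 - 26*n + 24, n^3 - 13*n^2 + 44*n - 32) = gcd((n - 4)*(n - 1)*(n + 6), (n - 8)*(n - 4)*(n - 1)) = n^2 - 5*n + 4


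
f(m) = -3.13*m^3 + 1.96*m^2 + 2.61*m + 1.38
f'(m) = -9.39*m^2 + 3.92*m + 2.61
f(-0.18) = 0.99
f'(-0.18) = 1.60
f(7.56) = -1219.28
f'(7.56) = -504.43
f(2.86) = -48.35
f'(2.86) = -62.99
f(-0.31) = 0.85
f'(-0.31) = 0.49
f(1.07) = 2.58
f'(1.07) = -3.95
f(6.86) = -898.93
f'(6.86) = -412.39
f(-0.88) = 2.73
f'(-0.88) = -8.11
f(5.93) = -566.91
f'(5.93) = -304.34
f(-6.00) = 732.36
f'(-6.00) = -358.95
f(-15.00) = 10966.98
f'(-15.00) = -2168.94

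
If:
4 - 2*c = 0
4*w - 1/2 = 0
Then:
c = 2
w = 1/8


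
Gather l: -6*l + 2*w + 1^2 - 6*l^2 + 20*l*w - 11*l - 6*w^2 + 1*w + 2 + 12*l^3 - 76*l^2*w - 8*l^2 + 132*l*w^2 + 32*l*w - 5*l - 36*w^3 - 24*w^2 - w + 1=12*l^3 + l^2*(-76*w - 14) + l*(132*w^2 + 52*w - 22) - 36*w^3 - 30*w^2 + 2*w + 4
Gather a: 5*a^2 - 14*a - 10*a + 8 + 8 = 5*a^2 - 24*a + 16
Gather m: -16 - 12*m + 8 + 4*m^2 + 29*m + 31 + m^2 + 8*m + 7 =5*m^2 + 25*m + 30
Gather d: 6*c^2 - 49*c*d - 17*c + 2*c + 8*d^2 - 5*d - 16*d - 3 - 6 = 6*c^2 - 15*c + 8*d^2 + d*(-49*c - 21) - 9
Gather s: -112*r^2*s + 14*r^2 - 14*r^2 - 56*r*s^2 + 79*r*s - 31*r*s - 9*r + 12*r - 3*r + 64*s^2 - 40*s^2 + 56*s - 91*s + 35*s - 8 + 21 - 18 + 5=s^2*(24 - 56*r) + s*(-112*r^2 + 48*r)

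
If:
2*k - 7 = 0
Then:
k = 7/2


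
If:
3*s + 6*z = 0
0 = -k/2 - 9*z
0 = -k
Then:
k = 0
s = 0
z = 0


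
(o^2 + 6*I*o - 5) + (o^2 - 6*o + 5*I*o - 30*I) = 2*o^2 - 6*o + 11*I*o - 5 - 30*I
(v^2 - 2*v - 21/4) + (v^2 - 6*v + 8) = 2*v^2 - 8*v + 11/4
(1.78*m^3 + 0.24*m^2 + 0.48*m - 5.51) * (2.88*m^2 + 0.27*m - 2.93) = 5.1264*m^5 + 1.1718*m^4 - 3.7682*m^3 - 16.4424*m^2 - 2.8941*m + 16.1443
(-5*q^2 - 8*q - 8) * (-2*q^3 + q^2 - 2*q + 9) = 10*q^5 + 11*q^4 + 18*q^3 - 37*q^2 - 56*q - 72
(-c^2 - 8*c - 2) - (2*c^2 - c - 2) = -3*c^2 - 7*c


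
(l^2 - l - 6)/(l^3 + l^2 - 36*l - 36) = (l^2 - l - 6)/(l^3 + l^2 - 36*l - 36)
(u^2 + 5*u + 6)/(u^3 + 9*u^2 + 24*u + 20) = (u + 3)/(u^2 + 7*u + 10)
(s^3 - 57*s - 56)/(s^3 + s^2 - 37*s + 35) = (s^2 - 7*s - 8)/(s^2 - 6*s + 5)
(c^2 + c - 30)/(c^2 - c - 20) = (c + 6)/(c + 4)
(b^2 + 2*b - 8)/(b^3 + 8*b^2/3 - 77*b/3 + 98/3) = 3*(b + 4)/(3*b^2 + 14*b - 49)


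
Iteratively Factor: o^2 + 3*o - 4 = (o - 1)*(o + 4)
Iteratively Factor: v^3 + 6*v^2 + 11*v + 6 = (v + 2)*(v^2 + 4*v + 3) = (v + 2)*(v + 3)*(v + 1)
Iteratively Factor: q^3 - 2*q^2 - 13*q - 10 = (q + 1)*(q^2 - 3*q - 10) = (q + 1)*(q + 2)*(q - 5)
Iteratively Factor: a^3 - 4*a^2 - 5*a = (a)*(a^2 - 4*a - 5) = a*(a - 5)*(a + 1)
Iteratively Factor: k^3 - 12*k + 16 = (k - 2)*(k^2 + 2*k - 8) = (k - 2)^2*(k + 4)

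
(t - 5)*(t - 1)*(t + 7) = t^3 + t^2 - 37*t + 35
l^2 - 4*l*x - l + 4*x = (l - 1)*(l - 4*x)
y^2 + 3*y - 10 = (y - 2)*(y + 5)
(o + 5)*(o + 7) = o^2 + 12*o + 35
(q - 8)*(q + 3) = q^2 - 5*q - 24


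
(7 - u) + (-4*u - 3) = 4 - 5*u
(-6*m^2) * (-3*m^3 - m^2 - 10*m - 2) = 18*m^5 + 6*m^4 + 60*m^3 + 12*m^2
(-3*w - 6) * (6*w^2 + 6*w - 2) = -18*w^3 - 54*w^2 - 30*w + 12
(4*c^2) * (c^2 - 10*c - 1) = 4*c^4 - 40*c^3 - 4*c^2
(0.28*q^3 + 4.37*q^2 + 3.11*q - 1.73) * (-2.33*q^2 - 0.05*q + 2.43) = -0.6524*q^5 - 10.1961*q^4 - 6.7844*q^3 + 14.4945*q^2 + 7.6438*q - 4.2039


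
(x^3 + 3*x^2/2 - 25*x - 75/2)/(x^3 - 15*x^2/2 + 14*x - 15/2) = (2*x^2 + 13*x + 15)/(2*x^2 - 5*x + 3)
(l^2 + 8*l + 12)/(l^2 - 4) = (l + 6)/(l - 2)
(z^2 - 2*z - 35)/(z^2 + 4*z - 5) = (z - 7)/(z - 1)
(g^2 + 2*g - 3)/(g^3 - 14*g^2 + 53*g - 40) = (g + 3)/(g^2 - 13*g + 40)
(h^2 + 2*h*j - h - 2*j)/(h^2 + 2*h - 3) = (h + 2*j)/(h + 3)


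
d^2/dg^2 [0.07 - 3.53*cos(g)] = 3.53*cos(g)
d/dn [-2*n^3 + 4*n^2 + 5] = 2*n*(4 - 3*n)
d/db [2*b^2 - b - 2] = 4*b - 1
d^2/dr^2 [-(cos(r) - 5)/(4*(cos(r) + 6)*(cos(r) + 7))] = (-33*(1 - cos(r)^2)^2 + cos(r)^5 - 449*cos(r)^3 - 587*cos(r)^2 + 5136*cos(r) + 2395)/(4*(cos(r) + 6)^3*(cos(r) + 7)^3)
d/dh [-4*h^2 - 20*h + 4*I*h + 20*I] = -8*h - 20 + 4*I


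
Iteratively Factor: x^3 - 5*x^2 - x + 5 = (x + 1)*(x^2 - 6*x + 5) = (x - 5)*(x + 1)*(x - 1)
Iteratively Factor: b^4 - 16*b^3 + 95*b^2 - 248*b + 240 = (b - 3)*(b^3 - 13*b^2 + 56*b - 80) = (b - 5)*(b - 3)*(b^2 - 8*b + 16) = (b - 5)*(b - 4)*(b - 3)*(b - 4)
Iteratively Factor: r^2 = (r)*(r)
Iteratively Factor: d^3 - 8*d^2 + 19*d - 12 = (d - 3)*(d^2 - 5*d + 4) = (d - 4)*(d - 3)*(d - 1)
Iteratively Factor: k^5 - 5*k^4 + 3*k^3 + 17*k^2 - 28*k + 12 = (k - 1)*(k^4 - 4*k^3 - k^2 + 16*k - 12) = (k - 1)*(k + 2)*(k^3 - 6*k^2 + 11*k - 6) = (k - 3)*(k - 1)*(k + 2)*(k^2 - 3*k + 2) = (k - 3)*(k - 1)^2*(k + 2)*(k - 2)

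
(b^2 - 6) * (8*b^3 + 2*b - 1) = 8*b^5 - 46*b^3 - b^2 - 12*b + 6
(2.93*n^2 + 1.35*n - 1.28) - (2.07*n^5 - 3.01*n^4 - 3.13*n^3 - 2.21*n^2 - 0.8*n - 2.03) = -2.07*n^5 + 3.01*n^4 + 3.13*n^3 + 5.14*n^2 + 2.15*n + 0.75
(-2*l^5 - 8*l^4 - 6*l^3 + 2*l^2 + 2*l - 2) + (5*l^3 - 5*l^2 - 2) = -2*l^5 - 8*l^4 - l^3 - 3*l^2 + 2*l - 4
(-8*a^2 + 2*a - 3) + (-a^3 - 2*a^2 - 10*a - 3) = -a^3 - 10*a^2 - 8*a - 6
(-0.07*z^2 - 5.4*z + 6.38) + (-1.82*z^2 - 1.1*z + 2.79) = -1.89*z^2 - 6.5*z + 9.17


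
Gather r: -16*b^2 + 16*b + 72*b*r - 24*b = -16*b^2 + 72*b*r - 8*b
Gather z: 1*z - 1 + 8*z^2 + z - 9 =8*z^2 + 2*z - 10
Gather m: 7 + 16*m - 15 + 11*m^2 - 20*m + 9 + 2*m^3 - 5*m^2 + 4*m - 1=2*m^3 + 6*m^2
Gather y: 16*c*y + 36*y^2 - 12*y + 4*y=36*y^2 + y*(16*c - 8)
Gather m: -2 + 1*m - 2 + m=2*m - 4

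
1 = 1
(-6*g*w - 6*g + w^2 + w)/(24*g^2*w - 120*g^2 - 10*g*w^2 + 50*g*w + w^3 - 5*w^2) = (w + 1)/(-4*g*w + 20*g + w^2 - 5*w)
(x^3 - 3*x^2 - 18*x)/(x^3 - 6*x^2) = (x + 3)/x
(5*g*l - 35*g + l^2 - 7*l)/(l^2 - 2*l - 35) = (5*g + l)/(l + 5)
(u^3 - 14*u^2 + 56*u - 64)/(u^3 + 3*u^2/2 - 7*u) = 2*(u^2 - 12*u + 32)/(u*(2*u + 7))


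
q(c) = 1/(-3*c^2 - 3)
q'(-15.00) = 0.00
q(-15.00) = 0.00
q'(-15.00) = 0.00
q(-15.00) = 0.00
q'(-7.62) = -0.00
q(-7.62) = -0.01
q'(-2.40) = -0.04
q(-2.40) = -0.05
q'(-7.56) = -0.00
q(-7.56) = -0.01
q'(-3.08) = -0.02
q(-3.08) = -0.03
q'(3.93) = 0.01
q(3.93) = -0.02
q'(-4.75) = -0.01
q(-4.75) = -0.01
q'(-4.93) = -0.01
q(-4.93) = -0.01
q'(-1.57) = -0.09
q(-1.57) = -0.10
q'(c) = 6*c/(-3*c^2 - 3)^2 = 2*c/(3*(c^2 + 1)^2)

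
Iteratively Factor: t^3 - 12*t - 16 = (t + 2)*(t^2 - 2*t - 8) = (t - 4)*(t + 2)*(t + 2)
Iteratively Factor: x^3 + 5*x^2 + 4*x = (x)*(x^2 + 5*x + 4) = x*(x + 4)*(x + 1)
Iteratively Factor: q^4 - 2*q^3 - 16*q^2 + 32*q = (q - 4)*(q^3 + 2*q^2 - 8*q) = (q - 4)*(q + 4)*(q^2 - 2*q) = (q - 4)*(q - 2)*(q + 4)*(q)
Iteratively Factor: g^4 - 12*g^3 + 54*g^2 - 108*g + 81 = (g - 3)*(g^3 - 9*g^2 + 27*g - 27) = (g - 3)^2*(g^2 - 6*g + 9) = (g - 3)^3*(g - 3)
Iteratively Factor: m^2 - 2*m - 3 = (m + 1)*(m - 3)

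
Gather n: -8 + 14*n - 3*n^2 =-3*n^2 + 14*n - 8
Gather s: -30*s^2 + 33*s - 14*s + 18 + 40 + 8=-30*s^2 + 19*s + 66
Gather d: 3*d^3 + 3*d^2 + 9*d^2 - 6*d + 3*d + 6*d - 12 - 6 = 3*d^3 + 12*d^2 + 3*d - 18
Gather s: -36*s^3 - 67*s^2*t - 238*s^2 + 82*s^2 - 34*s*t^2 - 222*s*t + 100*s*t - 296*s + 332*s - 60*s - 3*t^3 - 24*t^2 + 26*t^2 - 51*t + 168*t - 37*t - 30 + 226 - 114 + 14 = -36*s^3 + s^2*(-67*t - 156) + s*(-34*t^2 - 122*t - 24) - 3*t^3 + 2*t^2 + 80*t + 96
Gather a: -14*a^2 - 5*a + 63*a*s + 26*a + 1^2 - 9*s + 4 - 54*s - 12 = -14*a^2 + a*(63*s + 21) - 63*s - 7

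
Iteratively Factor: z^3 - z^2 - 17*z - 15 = (z + 3)*(z^2 - 4*z - 5) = (z + 1)*(z + 3)*(z - 5)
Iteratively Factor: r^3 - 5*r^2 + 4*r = (r - 4)*(r^2 - r) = (r - 4)*(r - 1)*(r)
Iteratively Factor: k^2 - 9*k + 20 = (k - 4)*(k - 5)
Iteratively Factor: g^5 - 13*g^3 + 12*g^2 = (g + 4)*(g^4 - 4*g^3 + 3*g^2) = g*(g + 4)*(g^3 - 4*g^2 + 3*g) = g^2*(g + 4)*(g^2 - 4*g + 3) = g^2*(g - 1)*(g + 4)*(g - 3)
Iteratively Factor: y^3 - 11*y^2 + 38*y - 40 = (y - 4)*(y^2 - 7*y + 10) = (y - 4)*(y - 2)*(y - 5)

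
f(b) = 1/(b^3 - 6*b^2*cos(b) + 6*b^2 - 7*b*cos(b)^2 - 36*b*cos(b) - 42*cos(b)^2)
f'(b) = (-6*b^2*sin(b) - 3*b^2 - 14*b*sin(b)*cos(b) - 36*b*sin(b) + 12*b*cos(b) - 12*b - 84*sin(b)*cos(b) + 7*cos(b)^2 + 36*cos(b))/(b^3 - 6*b^2*cos(b) + 6*b^2 - 7*b*cos(b)^2 - 36*b*cos(b) - 42*cos(b)^2)^2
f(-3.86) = -0.07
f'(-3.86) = 0.31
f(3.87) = 0.00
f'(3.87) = -0.00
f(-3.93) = -0.10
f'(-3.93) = 0.66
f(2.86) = 0.01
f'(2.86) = -0.00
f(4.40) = 0.00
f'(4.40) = 0.00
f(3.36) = 0.00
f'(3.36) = -0.00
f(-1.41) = 0.07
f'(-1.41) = -0.07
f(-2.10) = -0.07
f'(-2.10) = -0.27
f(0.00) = -0.02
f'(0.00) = 0.02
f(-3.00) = -0.02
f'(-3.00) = 0.00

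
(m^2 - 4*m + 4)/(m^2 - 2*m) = (m - 2)/m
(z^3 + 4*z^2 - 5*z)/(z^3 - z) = (z + 5)/(z + 1)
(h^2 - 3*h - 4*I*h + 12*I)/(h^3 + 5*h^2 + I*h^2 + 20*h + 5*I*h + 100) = (h - 3)/(h^2 + 5*h*(1 + I) + 25*I)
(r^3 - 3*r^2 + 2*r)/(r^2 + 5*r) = (r^2 - 3*r + 2)/(r + 5)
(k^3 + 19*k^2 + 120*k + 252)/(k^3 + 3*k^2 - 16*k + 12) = (k^2 + 13*k + 42)/(k^2 - 3*k + 2)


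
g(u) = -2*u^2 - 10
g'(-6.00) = 24.00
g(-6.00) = -82.00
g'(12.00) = -48.00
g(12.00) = -298.00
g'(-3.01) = 12.04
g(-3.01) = -28.12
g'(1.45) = -5.80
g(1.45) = -14.20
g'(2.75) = -11.00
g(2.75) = -25.12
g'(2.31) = -9.24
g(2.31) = -20.67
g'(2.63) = -10.52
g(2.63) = -23.83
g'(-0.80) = 3.20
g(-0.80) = -11.28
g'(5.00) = -20.00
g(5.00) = -60.00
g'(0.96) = -3.84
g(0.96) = -11.84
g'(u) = -4*u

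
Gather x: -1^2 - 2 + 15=12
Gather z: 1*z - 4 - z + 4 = 0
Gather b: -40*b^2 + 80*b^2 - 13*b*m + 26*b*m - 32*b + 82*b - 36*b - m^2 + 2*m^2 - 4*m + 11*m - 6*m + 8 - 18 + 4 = 40*b^2 + b*(13*m + 14) + m^2 + m - 6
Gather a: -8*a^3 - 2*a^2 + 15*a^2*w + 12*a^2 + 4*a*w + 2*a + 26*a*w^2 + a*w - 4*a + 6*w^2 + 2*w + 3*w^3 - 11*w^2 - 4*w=-8*a^3 + a^2*(15*w + 10) + a*(26*w^2 + 5*w - 2) + 3*w^3 - 5*w^2 - 2*w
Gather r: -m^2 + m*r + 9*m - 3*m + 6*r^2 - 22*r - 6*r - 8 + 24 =-m^2 + 6*m + 6*r^2 + r*(m - 28) + 16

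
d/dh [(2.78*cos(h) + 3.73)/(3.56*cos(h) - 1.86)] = 18.4496*sin(h)/(3.56*cos(h) - 1.86)^2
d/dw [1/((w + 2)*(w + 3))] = (-2*w - 5)/(w^4 + 10*w^3 + 37*w^2 + 60*w + 36)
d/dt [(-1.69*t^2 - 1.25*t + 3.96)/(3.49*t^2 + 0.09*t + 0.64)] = (4.2104*t^2 - 29.804*t - 1.1564)/(12.1801*t^4 + 0.6282*t^3 + 4.4753*t^2 + 0.1152*t + 0.4096)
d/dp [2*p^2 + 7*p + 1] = 4*p + 7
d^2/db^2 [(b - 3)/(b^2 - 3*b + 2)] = 2*(3*(2 - b)*(b^2 - 3*b + 2) + (b - 3)*(2*b - 3)^2)/(b^2 - 3*b + 2)^3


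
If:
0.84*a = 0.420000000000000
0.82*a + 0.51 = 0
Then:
No Solution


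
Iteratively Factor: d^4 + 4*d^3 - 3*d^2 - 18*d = (d + 3)*(d^3 + d^2 - 6*d) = (d - 2)*(d + 3)*(d^2 + 3*d) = (d - 2)*(d + 3)^2*(d)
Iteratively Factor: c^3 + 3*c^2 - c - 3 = (c - 1)*(c^2 + 4*c + 3) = (c - 1)*(c + 3)*(c + 1)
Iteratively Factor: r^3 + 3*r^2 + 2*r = (r + 1)*(r^2 + 2*r) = (r + 1)*(r + 2)*(r)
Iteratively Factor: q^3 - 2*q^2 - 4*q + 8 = (q - 2)*(q^2 - 4) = (q - 2)*(q + 2)*(q - 2)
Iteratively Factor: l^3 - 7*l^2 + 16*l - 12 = (l - 3)*(l^2 - 4*l + 4) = (l - 3)*(l - 2)*(l - 2)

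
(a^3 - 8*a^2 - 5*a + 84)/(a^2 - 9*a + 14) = (a^2 - a - 12)/(a - 2)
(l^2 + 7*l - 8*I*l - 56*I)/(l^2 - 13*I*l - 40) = (l + 7)/(l - 5*I)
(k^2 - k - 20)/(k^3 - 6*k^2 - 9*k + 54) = (k^2 - k - 20)/(k^3 - 6*k^2 - 9*k + 54)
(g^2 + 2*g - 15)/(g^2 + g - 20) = (g - 3)/(g - 4)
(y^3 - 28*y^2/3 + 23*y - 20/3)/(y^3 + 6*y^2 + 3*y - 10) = (3*y^3 - 28*y^2 + 69*y - 20)/(3*(y^3 + 6*y^2 + 3*y - 10))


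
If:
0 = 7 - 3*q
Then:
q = 7/3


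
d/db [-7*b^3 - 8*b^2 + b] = -21*b^2 - 16*b + 1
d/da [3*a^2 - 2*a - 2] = 6*a - 2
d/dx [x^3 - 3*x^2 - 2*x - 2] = 3*x^2 - 6*x - 2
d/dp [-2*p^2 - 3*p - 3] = -4*p - 3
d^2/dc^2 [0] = 0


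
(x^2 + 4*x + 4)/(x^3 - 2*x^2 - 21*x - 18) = (x^2 + 4*x + 4)/(x^3 - 2*x^2 - 21*x - 18)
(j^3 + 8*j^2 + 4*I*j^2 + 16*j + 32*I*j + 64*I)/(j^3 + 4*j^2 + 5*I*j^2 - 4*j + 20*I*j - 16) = (j + 4)/(j + I)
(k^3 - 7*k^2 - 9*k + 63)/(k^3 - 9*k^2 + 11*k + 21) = (k + 3)/(k + 1)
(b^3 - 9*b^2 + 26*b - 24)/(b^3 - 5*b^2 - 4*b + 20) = (b^2 - 7*b + 12)/(b^2 - 3*b - 10)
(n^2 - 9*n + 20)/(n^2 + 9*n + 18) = (n^2 - 9*n + 20)/(n^2 + 9*n + 18)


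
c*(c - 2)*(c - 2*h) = c^3 - 2*c^2*h - 2*c^2 + 4*c*h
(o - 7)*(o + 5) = o^2 - 2*o - 35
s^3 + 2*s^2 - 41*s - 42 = (s - 6)*(s + 1)*(s + 7)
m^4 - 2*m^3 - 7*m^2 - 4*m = m*(m - 4)*(m + 1)^2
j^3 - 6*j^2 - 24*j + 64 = (j - 8)*(j - 2)*(j + 4)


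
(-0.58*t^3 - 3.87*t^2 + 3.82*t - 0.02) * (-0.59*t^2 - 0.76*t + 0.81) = 0.3422*t^5 + 2.7241*t^4 + 0.2176*t^3 - 6.0261*t^2 + 3.1094*t - 0.0162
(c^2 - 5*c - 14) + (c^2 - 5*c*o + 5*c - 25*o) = 2*c^2 - 5*c*o - 25*o - 14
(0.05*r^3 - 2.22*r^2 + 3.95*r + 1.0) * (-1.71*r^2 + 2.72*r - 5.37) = -0.0855*r^5 + 3.9322*r^4 - 13.0614*r^3 + 20.9554*r^2 - 18.4915*r - 5.37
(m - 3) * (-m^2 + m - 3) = -m^3 + 4*m^2 - 6*m + 9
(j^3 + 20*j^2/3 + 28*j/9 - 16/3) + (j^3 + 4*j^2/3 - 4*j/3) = 2*j^3 + 8*j^2 + 16*j/9 - 16/3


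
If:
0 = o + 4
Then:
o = -4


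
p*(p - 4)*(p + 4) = p^3 - 16*p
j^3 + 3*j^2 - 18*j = j*(j - 3)*(j + 6)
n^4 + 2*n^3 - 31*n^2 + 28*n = n*(n - 4)*(n - 1)*(n + 7)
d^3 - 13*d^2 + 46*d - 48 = (d - 8)*(d - 3)*(d - 2)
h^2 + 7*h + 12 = (h + 3)*(h + 4)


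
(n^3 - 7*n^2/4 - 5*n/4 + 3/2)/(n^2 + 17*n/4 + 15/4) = (4*n^3 - 7*n^2 - 5*n + 6)/(4*n^2 + 17*n + 15)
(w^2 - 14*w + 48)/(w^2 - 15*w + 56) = (w - 6)/(w - 7)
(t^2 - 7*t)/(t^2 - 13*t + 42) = t/(t - 6)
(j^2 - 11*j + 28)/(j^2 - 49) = (j - 4)/(j + 7)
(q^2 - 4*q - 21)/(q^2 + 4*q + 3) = (q - 7)/(q + 1)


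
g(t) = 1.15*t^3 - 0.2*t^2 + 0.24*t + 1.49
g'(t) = 3.45*t^2 - 0.4*t + 0.24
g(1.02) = 2.75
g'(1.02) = 3.42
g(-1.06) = -0.36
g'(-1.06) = 4.54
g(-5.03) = -151.13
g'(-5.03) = 89.54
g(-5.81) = -232.20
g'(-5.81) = 119.02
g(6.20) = 269.37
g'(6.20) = 130.38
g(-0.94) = 0.13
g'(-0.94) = 3.66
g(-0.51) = 1.16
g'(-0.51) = 1.34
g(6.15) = 262.90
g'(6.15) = 128.27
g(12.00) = 1962.77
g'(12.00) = 492.24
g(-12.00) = -2017.39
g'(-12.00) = 501.84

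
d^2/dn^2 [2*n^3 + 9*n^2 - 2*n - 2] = 12*n + 18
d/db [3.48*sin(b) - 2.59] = 3.48*cos(b)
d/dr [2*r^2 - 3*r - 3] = 4*r - 3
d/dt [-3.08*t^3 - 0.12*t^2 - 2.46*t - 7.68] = -9.24*t^2 - 0.24*t - 2.46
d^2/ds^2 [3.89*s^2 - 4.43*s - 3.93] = 7.78000000000000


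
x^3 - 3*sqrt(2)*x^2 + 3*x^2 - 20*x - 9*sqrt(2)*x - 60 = (x + 3)*(x - 5*sqrt(2))*(x + 2*sqrt(2))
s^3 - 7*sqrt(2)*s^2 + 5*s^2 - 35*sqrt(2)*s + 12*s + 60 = (s + 5)*(s - 6*sqrt(2))*(s - sqrt(2))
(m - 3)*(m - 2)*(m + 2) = m^3 - 3*m^2 - 4*m + 12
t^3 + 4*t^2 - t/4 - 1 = (t - 1/2)*(t + 1/2)*(t + 4)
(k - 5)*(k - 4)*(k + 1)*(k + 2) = k^4 - 6*k^3 - 5*k^2 + 42*k + 40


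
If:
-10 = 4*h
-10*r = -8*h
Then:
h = -5/2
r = -2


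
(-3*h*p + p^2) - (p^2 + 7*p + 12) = -3*h*p - 7*p - 12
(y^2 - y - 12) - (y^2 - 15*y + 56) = 14*y - 68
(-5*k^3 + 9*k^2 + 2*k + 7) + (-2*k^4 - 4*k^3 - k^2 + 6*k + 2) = -2*k^4 - 9*k^3 + 8*k^2 + 8*k + 9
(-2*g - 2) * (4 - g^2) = 2*g^3 + 2*g^2 - 8*g - 8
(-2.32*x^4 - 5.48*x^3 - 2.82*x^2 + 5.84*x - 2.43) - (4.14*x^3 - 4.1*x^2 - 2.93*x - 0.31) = -2.32*x^4 - 9.62*x^3 + 1.28*x^2 + 8.77*x - 2.12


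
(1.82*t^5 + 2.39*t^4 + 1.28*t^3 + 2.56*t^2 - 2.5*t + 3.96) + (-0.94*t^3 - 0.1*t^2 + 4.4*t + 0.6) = 1.82*t^5 + 2.39*t^4 + 0.34*t^3 + 2.46*t^2 + 1.9*t + 4.56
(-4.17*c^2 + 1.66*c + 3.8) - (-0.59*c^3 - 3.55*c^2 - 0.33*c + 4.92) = 0.59*c^3 - 0.62*c^2 + 1.99*c - 1.12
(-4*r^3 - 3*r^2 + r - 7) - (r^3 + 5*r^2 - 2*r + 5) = -5*r^3 - 8*r^2 + 3*r - 12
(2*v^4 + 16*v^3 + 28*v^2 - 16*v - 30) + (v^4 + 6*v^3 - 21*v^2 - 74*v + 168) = 3*v^4 + 22*v^3 + 7*v^2 - 90*v + 138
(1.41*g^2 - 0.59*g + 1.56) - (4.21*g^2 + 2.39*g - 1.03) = -2.8*g^2 - 2.98*g + 2.59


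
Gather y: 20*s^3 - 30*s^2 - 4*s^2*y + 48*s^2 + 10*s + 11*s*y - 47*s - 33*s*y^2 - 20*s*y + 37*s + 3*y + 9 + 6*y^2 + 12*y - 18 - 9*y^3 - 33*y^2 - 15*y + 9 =20*s^3 + 18*s^2 - 9*y^3 + y^2*(-33*s - 27) + y*(-4*s^2 - 9*s)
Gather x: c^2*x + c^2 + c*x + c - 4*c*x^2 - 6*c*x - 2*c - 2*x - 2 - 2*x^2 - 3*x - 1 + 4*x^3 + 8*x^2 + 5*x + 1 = c^2 - c + 4*x^3 + x^2*(6 - 4*c) + x*(c^2 - 5*c) - 2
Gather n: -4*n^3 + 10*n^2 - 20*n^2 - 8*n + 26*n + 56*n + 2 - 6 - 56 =-4*n^3 - 10*n^2 + 74*n - 60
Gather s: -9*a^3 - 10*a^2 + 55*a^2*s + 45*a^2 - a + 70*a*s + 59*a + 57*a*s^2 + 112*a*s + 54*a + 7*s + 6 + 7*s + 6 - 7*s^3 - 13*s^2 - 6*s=-9*a^3 + 35*a^2 + 112*a - 7*s^3 + s^2*(57*a - 13) + s*(55*a^2 + 182*a + 8) + 12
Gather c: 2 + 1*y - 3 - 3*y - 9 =-2*y - 10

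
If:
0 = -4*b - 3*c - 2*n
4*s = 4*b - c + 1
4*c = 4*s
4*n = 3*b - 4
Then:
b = 14/79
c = 27/79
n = -137/158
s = 27/79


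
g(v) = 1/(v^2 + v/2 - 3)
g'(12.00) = 0.00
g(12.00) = 0.01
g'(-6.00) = 0.01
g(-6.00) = 0.03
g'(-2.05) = 114.26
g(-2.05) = 5.63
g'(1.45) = -114.26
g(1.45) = -5.80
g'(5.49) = -0.01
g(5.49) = 0.03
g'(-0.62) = 0.09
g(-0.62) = -0.34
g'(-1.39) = 0.73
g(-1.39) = -0.57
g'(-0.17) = -0.02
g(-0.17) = -0.33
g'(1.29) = -6.45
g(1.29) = -1.45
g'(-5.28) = 0.02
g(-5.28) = 0.04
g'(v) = (-2*v - 1/2)/(v^2 + v/2 - 3)^2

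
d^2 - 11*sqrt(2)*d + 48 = (d - 8*sqrt(2))*(d - 3*sqrt(2))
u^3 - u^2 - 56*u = u*(u - 8)*(u + 7)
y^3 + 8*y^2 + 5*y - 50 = (y - 2)*(y + 5)^2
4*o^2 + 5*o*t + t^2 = (o + t)*(4*o + t)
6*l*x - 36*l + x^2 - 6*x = (6*l + x)*(x - 6)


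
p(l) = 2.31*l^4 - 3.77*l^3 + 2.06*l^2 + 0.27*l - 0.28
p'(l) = 9.24*l^3 - 11.31*l^2 + 4.12*l + 0.27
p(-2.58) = 179.83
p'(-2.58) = -244.33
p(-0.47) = 0.55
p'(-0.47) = -5.12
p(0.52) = 0.06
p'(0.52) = 0.65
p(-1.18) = 12.94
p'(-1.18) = -35.52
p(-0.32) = -0.01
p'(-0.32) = -2.51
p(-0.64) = 1.77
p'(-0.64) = -9.42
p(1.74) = 7.74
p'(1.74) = 21.87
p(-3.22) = 394.41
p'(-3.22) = -438.75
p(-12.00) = 54707.84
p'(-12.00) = -17644.53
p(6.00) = 2254.94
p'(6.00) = 1613.67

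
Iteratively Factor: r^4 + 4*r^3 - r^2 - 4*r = (r - 1)*(r^3 + 5*r^2 + 4*r) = (r - 1)*(r + 1)*(r^2 + 4*r) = (r - 1)*(r + 1)*(r + 4)*(r)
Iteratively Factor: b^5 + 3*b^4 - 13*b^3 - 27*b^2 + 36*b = (b - 1)*(b^4 + 4*b^3 - 9*b^2 - 36*b) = (b - 1)*(b + 4)*(b^3 - 9*b) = b*(b - 1)*(b + 4)*(b^2 - 9) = b*(b - 3)*(b - 1)*(b + 4)*(b + 3)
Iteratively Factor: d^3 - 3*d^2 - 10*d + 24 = (d - 4)*(d^2 + d - 6) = (d - 4)*(d + 3)*(d - 2)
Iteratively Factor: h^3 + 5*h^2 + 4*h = (h)*(h^2 + 5*h + 4) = h*(h + 4)*(h + 1)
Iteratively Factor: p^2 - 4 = (p - 2)*(p + 2)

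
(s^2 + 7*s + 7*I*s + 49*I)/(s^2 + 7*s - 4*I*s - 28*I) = (s + 7*I)/(s - 4*I)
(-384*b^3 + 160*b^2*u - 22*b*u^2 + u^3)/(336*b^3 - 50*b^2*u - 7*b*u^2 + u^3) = (-8*b + u)/(7*b + u)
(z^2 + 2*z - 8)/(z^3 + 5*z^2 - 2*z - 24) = 1/(z + 3)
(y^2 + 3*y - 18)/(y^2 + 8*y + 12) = (y - 3)/(y + 2)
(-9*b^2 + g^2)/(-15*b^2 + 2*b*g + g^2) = (3*b + g)/(5*b + g)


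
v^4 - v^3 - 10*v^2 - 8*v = v*(v - 4)*(v + 1)*(v + 2)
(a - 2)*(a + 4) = a^2 + 2*a - 8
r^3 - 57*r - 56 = (r - 8)*(r + 1)*(r + 7)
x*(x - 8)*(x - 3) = x^3 - 11*x^2 + 24*x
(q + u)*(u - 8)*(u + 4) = q*u^2 - 4*q*u - 32*q + u^3 - 4*u^2 - 32*u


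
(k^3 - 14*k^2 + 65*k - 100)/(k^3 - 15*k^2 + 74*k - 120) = (k - 5)/(k - 6)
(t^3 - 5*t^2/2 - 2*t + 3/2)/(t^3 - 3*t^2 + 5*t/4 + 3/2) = 2*(2*t^3 - 5*t^2 - 4*t + 3)/(4*t^3 - 12*t^2 + 5*t + 6)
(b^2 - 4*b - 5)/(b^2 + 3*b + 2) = (b - 5)/(b + 2)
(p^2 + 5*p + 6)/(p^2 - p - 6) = (p + 3)/(p - 3)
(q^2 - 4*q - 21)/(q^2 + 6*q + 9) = (q - 7)/(q + 3)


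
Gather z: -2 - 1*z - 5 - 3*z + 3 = -4*z - 4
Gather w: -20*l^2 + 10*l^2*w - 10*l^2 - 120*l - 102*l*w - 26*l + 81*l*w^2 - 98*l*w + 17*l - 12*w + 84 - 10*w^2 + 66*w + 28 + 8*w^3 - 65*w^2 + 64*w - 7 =-30*l^2 - 129*l + 8*w^3 + w^2*(81*l - 75) + w*(10*l^2 - 200*l + 118) + 105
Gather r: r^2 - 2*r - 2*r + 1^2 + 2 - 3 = r^2 - 4*r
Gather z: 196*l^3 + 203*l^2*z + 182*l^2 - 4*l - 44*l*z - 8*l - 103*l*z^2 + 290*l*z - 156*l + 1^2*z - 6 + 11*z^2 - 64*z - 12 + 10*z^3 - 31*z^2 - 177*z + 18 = 196*l^3 + 182*l^2 - 168*l + 10*z^3 + z^2*(-103*l - 20) + z*(203*l^2 + 246*l - 240)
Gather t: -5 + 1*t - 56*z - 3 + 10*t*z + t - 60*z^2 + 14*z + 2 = t*(10*z + 2) - 60*z^2 - 42*z - 6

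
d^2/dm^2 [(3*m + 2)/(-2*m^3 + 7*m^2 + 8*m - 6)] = 2*(-36*m^5 + 78*m^4 + 29*m^3 + 18*m^2 - 642*m - 356)/(8*m^9 - 84*m^8 + 198*m^7 + 401*m^6 - 1296*m^5 - 1038*m^4 + 1720*m^3 + 396*m^2 - 864*m + 216)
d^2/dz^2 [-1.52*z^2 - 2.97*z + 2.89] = -3.04000000000000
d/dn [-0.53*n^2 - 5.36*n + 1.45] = -1.06*n - 5.36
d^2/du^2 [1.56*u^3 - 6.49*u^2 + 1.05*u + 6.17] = 9.36*u - 12.98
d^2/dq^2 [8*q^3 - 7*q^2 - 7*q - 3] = 48*q - 14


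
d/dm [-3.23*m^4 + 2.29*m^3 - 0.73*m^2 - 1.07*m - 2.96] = -12.92*m^3 + 6.87*m^2 - 1.46*m - 1.07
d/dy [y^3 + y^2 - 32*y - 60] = 3*y^2 + 2*y - 32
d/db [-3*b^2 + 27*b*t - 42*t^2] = -6*b + 27*t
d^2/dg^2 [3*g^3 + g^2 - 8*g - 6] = 18*g + 2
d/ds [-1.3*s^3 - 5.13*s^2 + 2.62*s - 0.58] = -3.9*s^2 - 10.26*s + 2.62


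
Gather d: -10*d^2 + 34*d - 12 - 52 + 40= -10*d^2 + 34*d - 24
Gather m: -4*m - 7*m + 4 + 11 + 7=22 - 11*m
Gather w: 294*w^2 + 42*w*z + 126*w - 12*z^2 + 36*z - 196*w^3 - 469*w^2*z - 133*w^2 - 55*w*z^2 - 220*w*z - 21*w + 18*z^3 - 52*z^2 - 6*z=-196*w^3 + w^2*(161 - 469*z) + w*(-55*z^2 - 178*z + 105) + 18*z^3 - 64*z^2 + 30*z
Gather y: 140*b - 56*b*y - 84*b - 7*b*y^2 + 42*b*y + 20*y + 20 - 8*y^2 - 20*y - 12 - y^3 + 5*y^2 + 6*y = 56*b - y^3 + y^2*(-7*b - 3) + y*(6 - 14*b) + 8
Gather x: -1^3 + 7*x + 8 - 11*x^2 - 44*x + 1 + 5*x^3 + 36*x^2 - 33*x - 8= 5*x^3 + 25*x^2 - 70*x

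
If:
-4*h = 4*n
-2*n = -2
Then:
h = -1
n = 1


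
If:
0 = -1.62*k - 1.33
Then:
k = -0.82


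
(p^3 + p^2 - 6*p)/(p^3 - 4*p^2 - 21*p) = (p - 2)/(p - 7)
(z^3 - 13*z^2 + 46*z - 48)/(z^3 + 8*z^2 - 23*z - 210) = (z^3 - 13*z^2 + 46*z - 48)/(z^3 + 8*z^2 - 23*z - 210)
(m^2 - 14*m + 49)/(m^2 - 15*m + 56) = (m - 7)/(m - 8)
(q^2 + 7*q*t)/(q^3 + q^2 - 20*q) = (q + 7*t)/(q^2 + q - 20)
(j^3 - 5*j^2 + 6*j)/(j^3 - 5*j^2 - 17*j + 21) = j*(j^2 - 5*j + 6)/(j^3 - 5*j^2 - 17*j + 21)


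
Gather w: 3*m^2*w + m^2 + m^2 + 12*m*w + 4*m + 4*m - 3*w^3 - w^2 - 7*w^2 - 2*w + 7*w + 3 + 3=2*m^2 + 8*m - 3*w^3 - 8*w^2 + w*(3*m^2 + 12*m + 5) + 6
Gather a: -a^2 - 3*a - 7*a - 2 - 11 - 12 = -a^2 - 10*a - 25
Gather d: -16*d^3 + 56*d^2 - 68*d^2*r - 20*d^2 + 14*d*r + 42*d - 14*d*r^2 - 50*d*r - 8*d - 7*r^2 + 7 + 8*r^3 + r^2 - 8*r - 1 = -16*d^3 + d^2*(36 - 68*r) + d*(-14*r^2 - 36*r + 34) + 8*r^3 - 6*r^2 - 8*r + 6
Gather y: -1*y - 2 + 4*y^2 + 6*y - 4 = 4*y^2 + 5*y - 6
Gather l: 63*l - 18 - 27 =63*l - 45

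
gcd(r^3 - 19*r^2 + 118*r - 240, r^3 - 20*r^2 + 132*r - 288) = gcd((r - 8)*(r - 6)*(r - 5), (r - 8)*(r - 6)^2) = r^2 - 14*r + 48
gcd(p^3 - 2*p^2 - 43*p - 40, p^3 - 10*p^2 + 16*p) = p - 8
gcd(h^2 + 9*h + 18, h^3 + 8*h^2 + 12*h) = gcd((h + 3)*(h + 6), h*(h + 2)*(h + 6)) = h + 6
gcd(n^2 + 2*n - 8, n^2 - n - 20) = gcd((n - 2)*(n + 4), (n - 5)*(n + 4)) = n + 4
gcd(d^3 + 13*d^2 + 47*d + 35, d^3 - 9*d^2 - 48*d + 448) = d + 7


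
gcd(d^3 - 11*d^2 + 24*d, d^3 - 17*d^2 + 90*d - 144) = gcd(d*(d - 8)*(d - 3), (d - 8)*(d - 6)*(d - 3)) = d^2 - 11*d + 24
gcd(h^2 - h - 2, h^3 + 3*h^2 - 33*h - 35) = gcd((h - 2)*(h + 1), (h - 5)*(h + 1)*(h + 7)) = h + 1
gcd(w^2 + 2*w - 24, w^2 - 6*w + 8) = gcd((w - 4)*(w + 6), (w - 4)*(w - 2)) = w - 4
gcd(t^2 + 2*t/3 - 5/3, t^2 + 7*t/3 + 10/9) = t + 5/3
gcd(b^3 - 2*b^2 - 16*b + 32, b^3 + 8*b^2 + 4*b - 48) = b^2 + 2*b - 8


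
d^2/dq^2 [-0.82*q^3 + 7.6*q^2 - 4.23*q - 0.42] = 15.2 - 4.92*q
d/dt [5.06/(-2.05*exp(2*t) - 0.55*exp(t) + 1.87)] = (20.746*exp(t) + 2.783)*exp(t)/(2.05*exp(2*t) + 0.55*exp(t) - 1.87)^2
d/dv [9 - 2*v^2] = -4*v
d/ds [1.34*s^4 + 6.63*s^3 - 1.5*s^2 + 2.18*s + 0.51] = 5.36*s^3 + 19.89*s^2 - 3.0*s + 2.18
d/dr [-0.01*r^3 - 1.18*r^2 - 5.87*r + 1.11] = -0.03*r^2 - 2.36*r - 5.87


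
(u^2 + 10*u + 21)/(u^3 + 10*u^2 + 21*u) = 1/u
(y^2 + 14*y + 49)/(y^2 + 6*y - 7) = (y + 7)/(y - 1)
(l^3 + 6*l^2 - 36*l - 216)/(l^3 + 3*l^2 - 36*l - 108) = (l + 6)/(l + 3)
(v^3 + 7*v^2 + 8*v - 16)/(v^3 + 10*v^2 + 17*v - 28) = (v + 4)/(v + 7)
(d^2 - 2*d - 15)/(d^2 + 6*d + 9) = (d - 5)/(d + 3)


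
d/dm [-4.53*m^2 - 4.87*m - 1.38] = -9.06*m - 4.87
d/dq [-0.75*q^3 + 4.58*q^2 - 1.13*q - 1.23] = -2.25*q^2 + 9.16*q - 1.13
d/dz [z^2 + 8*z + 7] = 2*z + 8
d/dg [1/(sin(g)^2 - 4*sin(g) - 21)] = 2*(2 - sin(g))*cos(g)/((sin(g) - 7)^2*(sin(g) + 3)^2)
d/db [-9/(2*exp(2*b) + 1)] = 36*exp(2*b)/(2*exp(2*b) + 1)^2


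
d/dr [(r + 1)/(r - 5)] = -6/(r - 5)^2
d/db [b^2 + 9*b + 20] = 2*b + 9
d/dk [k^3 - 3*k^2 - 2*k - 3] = 3*k^2 - 6*k - 2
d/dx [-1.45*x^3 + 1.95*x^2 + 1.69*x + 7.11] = -4.35*x^2 + 3.9*x + 1.69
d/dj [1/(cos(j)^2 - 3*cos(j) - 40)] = (2*cos(j) - 3)*sin(j)/(sin(j)^2 + 3*cos(j) + 39)^2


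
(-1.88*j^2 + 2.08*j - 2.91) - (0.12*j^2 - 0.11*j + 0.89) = -2.0*j^2 + 2.19*j - 3.8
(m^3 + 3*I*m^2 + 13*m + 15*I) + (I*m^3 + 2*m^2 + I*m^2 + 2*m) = m^3 + I*m^3 + 2*m^2 + 4*I*m^2 + 15*m + 15*I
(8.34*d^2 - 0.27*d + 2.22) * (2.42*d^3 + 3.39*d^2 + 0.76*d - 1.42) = 20.1828*d^5 + 27.6192*d^4 + 10.7955*d^3 - 4.5222*d^2 + 2.0706*d - 3.1524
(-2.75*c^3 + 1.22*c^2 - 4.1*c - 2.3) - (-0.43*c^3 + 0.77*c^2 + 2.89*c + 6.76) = -2.32*c^3 + 0.45*c^2 - 6.99*c - 9.06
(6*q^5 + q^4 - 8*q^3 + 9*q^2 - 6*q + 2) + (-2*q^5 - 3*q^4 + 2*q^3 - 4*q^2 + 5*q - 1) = 4*q^5 - 2*q^4 - 6*q^3 + 5*q^2 - q + 1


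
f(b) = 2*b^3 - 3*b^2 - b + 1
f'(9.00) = 431.00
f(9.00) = 1207.00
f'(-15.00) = 1439.00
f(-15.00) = -7409.00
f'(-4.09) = 123.91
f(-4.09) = -181.93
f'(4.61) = 98.85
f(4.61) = 128.58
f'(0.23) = -2.06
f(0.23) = 0.64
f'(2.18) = 14.43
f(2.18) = 5.28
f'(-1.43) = 19.85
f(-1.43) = -9.55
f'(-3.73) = 104.86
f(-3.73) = -140.80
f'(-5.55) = 217.12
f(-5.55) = -427.77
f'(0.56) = -2.48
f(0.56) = -0.15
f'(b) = 6*b^2 - 6*b - 1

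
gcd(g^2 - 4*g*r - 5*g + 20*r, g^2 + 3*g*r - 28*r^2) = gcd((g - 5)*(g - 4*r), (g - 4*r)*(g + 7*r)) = -g + 4*r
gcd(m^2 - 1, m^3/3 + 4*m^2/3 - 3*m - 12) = 1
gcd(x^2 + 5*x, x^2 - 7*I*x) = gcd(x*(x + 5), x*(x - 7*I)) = x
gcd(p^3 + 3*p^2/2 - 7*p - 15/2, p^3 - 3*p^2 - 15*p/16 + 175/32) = p - 5/2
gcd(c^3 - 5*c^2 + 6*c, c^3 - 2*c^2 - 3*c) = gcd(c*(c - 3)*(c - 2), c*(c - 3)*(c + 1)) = c^2 - 3*c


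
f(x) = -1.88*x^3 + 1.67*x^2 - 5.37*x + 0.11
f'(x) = -5.64*x^2 + 3.34*x - 5.37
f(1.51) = -10.66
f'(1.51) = -13.19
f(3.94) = -110.11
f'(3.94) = -79.76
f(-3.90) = 157.97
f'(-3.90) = -104.18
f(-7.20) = 827.05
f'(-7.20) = -321.80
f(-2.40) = 48.61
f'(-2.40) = -45.87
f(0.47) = -2.24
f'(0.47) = -5.05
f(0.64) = -3.14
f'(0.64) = -5.54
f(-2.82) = 70.69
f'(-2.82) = -59.64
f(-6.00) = 498.53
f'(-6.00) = -228.45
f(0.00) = 0.11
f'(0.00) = -5.37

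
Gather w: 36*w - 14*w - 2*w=20*w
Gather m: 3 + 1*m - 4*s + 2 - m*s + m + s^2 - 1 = m*(2 - s) + s^2 - 4*s + 4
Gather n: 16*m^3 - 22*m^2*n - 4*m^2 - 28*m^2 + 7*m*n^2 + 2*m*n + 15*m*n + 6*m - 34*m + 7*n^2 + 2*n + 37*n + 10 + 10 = 16*m^3 - 32*m^2 - 28*m + n^2*(7*m + 7) + n*(-22*m^2 + 17*m + 39) + 20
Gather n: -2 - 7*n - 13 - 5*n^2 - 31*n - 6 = -5*n^2 - 38*n - 21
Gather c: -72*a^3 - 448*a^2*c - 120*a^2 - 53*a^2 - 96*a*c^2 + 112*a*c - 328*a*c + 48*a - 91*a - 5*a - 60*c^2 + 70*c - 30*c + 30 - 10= -72*a^3 - 173*a^2 - 48*a + c^2*(-96*a - 60) + c*(-448*a^2 - 216*a + 40) + 20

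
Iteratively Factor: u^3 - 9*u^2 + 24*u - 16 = (u - 4)*(u^2 - 5*u + 4) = (u - 4)*(u - 1)*(u - 4)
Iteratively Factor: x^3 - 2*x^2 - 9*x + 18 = (x + 3)*(x^2 - 5*x + 6) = (x - 3)*(x + 3)*(x - 2)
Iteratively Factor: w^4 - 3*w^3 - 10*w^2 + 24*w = (w + 3)*(w^3 - 6*w^2 + 8*w) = w*(w + 3)*(w^2 - 6*w + 8) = w*(w - 4)*(w + 3)*(w - 2)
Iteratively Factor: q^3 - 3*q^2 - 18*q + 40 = (q - 2)*(q^2 - q - 20) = (q - 2)*(q + 4)*(q - 5)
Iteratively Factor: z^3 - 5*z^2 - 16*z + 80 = (z + 4)*(z^2 - 9*z + 20) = (z - 5)*(z + 4)*(z - 4)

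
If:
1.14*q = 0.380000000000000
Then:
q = 0.33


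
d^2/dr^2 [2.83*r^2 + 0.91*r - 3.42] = 5.66000000000000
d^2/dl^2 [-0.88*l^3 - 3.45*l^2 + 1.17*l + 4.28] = -5.28*l - 6.9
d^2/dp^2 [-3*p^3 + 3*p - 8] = -18*p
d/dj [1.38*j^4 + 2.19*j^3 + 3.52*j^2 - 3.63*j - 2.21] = 5.52*j^3 + 6.57*j^2 + 7.04*j - 3.63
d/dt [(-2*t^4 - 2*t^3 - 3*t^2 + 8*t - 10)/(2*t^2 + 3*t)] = (-8*t^5 - 22*t^4 - 12*t^3 - 25*t^2 + 40*t + 30)/(t^2*(4*t^2 + 12*t + 9))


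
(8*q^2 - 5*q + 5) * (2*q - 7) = 16*q^3 - 66*q^2 + 45*q - 35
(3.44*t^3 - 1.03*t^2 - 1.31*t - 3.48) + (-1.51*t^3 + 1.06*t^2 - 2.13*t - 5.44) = 1.93*t^3 + 0.03*t^2 - 3.44*t - 8.92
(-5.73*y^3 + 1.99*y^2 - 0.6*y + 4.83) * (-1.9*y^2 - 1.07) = 10.887*y^5 - 3.781*y^4 + 7.2711*y^3 - 11.3063*y^2 + 0.642*y - 5.1681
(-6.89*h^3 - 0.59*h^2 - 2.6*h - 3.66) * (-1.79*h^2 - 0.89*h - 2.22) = 12.3331*h^5 + 7.1882*h^4 + 20.4749*h^3 + 10.1752*h^2 + 9.0294*h + 8.1252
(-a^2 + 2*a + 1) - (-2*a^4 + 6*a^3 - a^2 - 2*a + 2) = 2*a^4 - 6*a^3 + 4*a - 1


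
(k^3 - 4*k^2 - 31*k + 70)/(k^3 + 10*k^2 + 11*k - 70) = (k - 7)/(k + 7)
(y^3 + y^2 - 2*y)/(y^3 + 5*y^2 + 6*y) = (y - 1)/(y + 3)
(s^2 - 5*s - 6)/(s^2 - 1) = (s - 6)/(s - 1)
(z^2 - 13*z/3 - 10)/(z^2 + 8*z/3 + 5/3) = (z - 6)/(z + 1)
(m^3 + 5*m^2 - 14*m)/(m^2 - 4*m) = (m^2 + 5*m - 14)/(m - 4)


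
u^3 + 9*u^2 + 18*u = u*(u + 3)*(u + 6)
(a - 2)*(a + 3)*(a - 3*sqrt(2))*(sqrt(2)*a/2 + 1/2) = sqrt(2)*a^4/2 - 5*a^3/2 + sqrt(2)*a^3/2 - 9*sqrt(2)*a^2/2 - 5*a^2/2 - 3*sqrt(2)*a/2 + 15*a + 9*sqrt(2)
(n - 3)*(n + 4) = n^2 + n - 12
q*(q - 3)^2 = q^3 - 6*q^2 + 9*q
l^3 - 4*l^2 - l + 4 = (l - 4)*(l - 1)*(l + 1)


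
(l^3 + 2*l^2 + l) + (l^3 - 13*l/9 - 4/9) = 2*l^3 + 2*l^2 - 4*l/9 - 4/9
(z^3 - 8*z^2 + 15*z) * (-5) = -5*z^3 + 40*z^2 - 75*z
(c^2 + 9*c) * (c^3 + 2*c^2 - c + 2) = c^5 + 11*c^4 + 17*c^3 - 7*c^2 + 18*c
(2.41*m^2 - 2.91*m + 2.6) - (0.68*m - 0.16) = 2.41*m^2 - 3.59*m + 2.76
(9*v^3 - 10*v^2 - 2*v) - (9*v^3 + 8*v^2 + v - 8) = -18*v^2 - 3*v + 8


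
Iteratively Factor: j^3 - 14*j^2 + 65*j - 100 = (j - 4)*(j^2 - 10*j + 25) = (j - 5)*(j - 4)*(j - 5)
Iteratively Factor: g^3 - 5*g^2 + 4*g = (g - 1)*(g^2 - 4*g) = (g - 4)*(g - 1)*(g)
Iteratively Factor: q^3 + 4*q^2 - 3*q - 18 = (q + 3)*(q^2 + q - 6) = (q - 2)*(q + 3)*(q + 3)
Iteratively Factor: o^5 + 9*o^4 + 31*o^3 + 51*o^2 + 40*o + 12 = (o + 2)*(o^4 + 7*o^3 + 17*o^2 + 17*o + 6) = (o + 2)^2*(o^3 + 5*o^2 + 7*o + 3) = (o + 2)^2*(o + 3)*(o^2 + 2*o + 1) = (o + 1)*(o + 2)^2*(o + 3)*(o + 1)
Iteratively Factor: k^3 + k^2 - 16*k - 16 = (k + 4)*(k^2 - 3*k - 4) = (k - 4)*(k + 4)*(k + 1)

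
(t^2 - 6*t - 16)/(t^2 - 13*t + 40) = (t + 2)/(t - 5)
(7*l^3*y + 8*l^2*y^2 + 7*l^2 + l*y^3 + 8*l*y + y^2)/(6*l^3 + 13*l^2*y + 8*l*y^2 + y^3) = (7*l^2*y + l*y^2 + 7*l + y)/(6*l^2 + 7*l*y + y^2)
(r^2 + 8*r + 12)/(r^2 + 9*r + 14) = (r + 6)/(r + 7)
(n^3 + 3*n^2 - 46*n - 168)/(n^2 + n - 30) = (n^2 - 3*n - 28)/(n - 5)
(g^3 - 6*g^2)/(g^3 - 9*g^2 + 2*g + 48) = g^2*(g - 6)/(g^3 - 9*g^2 + 2*g + 48)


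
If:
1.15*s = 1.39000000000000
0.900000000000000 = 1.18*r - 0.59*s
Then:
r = 1.37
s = 1.21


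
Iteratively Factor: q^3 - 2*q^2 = (q)*(q^2 - 2*q) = q*(q - 2)*(q)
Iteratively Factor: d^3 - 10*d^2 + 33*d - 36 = (d - 4)*(d^2 - 6*d + 9) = (d - 4)*(d - 3)*(d - 3)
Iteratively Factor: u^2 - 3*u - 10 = (u + 2)*(u - 5)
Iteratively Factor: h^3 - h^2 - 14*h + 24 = (h - 2)*(h^2 + h - 12) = (h - 3)*(h - 2)*(h + 4)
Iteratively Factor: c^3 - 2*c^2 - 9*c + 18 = (c + 3)*(c^2 - 5*c + 6) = (c - 2)*(c + 3)*(c - 3)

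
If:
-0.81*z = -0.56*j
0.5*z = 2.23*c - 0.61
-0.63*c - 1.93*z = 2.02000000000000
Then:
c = 0.04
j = -1.53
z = -1.06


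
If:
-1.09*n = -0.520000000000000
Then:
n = 0.48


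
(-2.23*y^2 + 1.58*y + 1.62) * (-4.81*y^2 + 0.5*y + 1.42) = 10.7263*y^4 - 8.7148*y^3 - 10.1688*y^2 + 3.0536*y + 2.3004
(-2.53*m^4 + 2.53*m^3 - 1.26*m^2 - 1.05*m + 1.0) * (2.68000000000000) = -6.7804*m^4 + 6.7804*m^3 - 3.3768*m^2 - 2.814*m + 2.68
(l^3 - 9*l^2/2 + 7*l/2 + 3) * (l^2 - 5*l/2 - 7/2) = l^5 - 7*l^4 + 45*l^3/4 + 10*l^2 - 79*l/4 - 21/2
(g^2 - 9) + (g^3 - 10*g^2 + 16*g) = g^3 - 9*g^2 + 16*g - 9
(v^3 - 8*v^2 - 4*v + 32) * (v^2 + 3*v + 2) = v^5 - 5*v^4 - 26*v^3 + 4*v^2 + 88*v + 64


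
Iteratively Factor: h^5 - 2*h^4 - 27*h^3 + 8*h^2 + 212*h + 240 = (h - 5)*(h^4 + 3*h^3 - 12*h^2 - 52*h - 48) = (h - 5)*(h + 2)*(h^3 + h^2 - 14*h - 24) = (h - 5)*(h + 2)*(h + 3)*(h^2 - 2*h - 8) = (h - 5)*(h - 4)*(h + 2)*(h + 3)*(h + 2)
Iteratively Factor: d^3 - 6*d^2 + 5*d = (d)*(d^2 - 6*d + 5) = d*(d - 1)*(d - 5)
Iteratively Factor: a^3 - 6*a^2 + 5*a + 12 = (a + 1)*(a^2 - 7*a + 12) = (a - 4)*(a + 1)*(a - 3)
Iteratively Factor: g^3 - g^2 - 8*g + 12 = (g - 2)*(g^2 + g - 6) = (g - 2)*(g + 3)*(g - 2)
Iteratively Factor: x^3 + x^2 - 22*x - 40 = (x + 2)*(x^2 - x - 20) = (x - 5)*(x + 2)*(x + 4)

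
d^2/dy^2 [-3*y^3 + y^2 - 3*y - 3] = 2 - 18*y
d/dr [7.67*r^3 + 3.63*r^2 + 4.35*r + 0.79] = 23.01*r^2 + 7.26*r + 4.35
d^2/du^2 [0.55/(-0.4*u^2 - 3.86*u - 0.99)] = (0.176*u^2 + 1.6984*u - 0.55*(0.8*u + 3.86)*(1.6*u + 7.72) + 0.4356)/(0.4*u^2 + 3.86*u + 0.99)^3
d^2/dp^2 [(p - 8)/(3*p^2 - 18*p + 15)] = 2*((14 - 3*p)*(p^2 - 6*p + 5) + 4*(p - 8)*(p - 3)^2)/(3*(p^2 - 6*p + 5)^3)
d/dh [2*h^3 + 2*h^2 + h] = 6*h^2 + 4*h + 1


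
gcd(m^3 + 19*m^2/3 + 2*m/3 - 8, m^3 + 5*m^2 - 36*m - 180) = m + 6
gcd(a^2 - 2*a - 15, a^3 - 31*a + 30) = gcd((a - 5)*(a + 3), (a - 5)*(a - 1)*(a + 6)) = a - 5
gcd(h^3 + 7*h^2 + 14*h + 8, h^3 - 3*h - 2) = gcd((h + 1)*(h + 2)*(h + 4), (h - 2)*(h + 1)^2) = h + 1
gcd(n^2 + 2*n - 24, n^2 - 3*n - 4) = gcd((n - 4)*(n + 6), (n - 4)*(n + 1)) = n - 4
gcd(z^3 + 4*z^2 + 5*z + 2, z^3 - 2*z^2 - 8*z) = z + 2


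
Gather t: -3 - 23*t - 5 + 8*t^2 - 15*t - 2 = 8*t^2 - 38*t - 10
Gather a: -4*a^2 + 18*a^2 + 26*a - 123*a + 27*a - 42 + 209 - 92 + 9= 14*a^2 - 70*a + 84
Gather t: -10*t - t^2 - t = -t^2 - 11*t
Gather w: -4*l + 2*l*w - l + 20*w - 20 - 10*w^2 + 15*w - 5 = -5*l - 10*w^2 + w*(2*l + 35) - 25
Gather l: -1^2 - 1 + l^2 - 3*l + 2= l^2 - 3*l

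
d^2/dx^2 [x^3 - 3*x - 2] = 6*x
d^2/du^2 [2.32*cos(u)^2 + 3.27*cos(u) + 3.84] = -3.27*cos(u) - 4.64*cos(2*u)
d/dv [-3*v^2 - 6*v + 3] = -6*v - 6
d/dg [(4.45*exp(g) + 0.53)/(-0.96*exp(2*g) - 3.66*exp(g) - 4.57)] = (4.272*exp(2*g) + 1.0176*exp(g) - 18.3967)*exp(g)/(0.9216*exp(4*g) + 7.0272*exp(3*g) + 22.17*exp(2*g) + 33.4524*exp(g) + 20.8849)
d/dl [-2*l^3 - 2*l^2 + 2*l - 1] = -6*l^2 - 4*l + 2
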